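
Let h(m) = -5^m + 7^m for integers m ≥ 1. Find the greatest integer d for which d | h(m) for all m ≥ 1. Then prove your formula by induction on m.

Computing the first values: h(1) = 2 and h(2) = 24; gcd(2, 24) = 2, so d ≤ 2.
We prove 2 | -5^m + 7^m for all m ≥ 1 by induction on m.
For the base case m = 1: h(1) = 2 = 2·(1), so 2 | h(1).
Suppose the result is true for m = r, i.e. 2 | h(r). Then
7^{r+1} − 5^{r+1} = 7·7^r − 5·5^r = 7·(7^r − 5^r) + (2)·5^r. The first term is divisible by 2 by the inductive hypothesis, and the second term (2)·5^r is divisible by 2 since 2 | 2. Hence 2 | h(r+1).
This completes the induction.
Therefore the largest such d is 2.

d = 2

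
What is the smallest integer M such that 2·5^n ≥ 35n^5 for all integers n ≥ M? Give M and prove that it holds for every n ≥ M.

At n = 8: 781250 < 1146880, so the inequality fails and M ≥ 9. We prove 2·5^n ≥ 35n^5 for all n ≥ 9.
Base case (n = 9): 2·5^n = 3906250 and 35n^5 = 2066715, so 3906250 ≥ 2066715.
Suppose the result is true for n = m, so 2·5^m ≥ 35m^5.
Then 2·5^(m + 1) = 5·(2·5^m) ≥ 5·(35m^5).
Also, for m ≥ 9 we have 5·(35m^5) ≥ 35(m+1)^5, since 5 ≥ (1 + 1/m)^5 for all m ≥ 9.
Combining, 2·5^(m + 1) ≥ 35(m+1)^5.
Hence, by induction on n, the claim holds for every n ≥ 9.
Hence the smallest such M is 9.

M = 9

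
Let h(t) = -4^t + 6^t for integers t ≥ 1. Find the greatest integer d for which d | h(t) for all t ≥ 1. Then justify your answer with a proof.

d = 2

Computing the first values: h(1) = 2 and h(2) = 20; gcd(2, 20) = 2, so d ≤ 2.
We prove 2 | -4^t + 6^t for all t ≥ 1 by induction on t.
For the base case t = 1: h(1) = 2 = 2·(1), so 2 | h(1).
For the inductive step, assume it holds for an arbitrary m ≥ 1, i.e. 2 | h(m). Then
6^{m+1} − 4^{m+1} = 6·6^m − 4·4^m = 6·(6^m − 4^m) + (2)·4^m. The first term is divisible by 2 by the inductive hypothesis, and the second term (2)·4^m is divisible by 2 since 2 | 2. Hence 2 | h(m+1).
This completes the induction.
Therefore the largest such d is 2.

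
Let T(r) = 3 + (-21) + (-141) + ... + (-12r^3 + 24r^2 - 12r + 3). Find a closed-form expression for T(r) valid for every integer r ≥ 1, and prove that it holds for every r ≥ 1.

T(r) = -r(3r^3 - 2r^2 - 3r - 1)

We claim T(r) = -r(3r^3 - 2r^2 - 3r - 1) for all r ≥ 1.
Base case (r = 1): T(1) = 3, and the closed form gives 3. They agree.
Inductive step: suppose the statement holds for some i ≥ 1, so T(i) = i(-3i^3 + 2i^2 + 3i + 1).
Then T(i+1) = T(i) + (-12i^3 - 12i^2 + 3) = (i(-3i^3 + 2i^2 + 3i + 1)) + (-12i^3 - 12i^2 + 3).
Simplifying, T(i+1) = -(i + 1)(3i^3 + 7i^2 + 2i - 3) = -(i+1)(3(i+1)^3 - 2(i+1)^2 - 3(i+1) - 1),
which is the closed form with r = i+1.
By induction, the statement is established for all r ≥ 1.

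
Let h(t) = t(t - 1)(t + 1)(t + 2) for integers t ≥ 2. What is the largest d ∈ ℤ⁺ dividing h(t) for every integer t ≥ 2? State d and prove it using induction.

Computing the first values: h(2) = 24 and h(3) = 120; gcd(24, 120) = 24, so d ≤ 24.
We prove 24 | t(t - 1)(t + 1)(t + 2) for all t ≥ 2 by induction on t.
Base case (t = 2): h(2) = 24 = 24·(1), so 24 | h(2).
Suppose the result is true for t = r, i.e. 24 | h(r). Then
h(r+1) − h(r) = r·(r+1)·(r+2)·(r+3) − (r-1)·r·(r+1)·(r+2) = r·(r+1)·(r+2)·[(r+3) − (r-1)] = 4·r·(r+1)·(r+2). The product of 3 consecutive integers is divisible by (3)! = 6, so h(r+1) − h(r) is divisible by 4·6 = 24. By the inductive hypothesis 24 | h(r), hence 24 | h(r+1).
This completes the induction.
Therefore the largest such d is 24.

d = 24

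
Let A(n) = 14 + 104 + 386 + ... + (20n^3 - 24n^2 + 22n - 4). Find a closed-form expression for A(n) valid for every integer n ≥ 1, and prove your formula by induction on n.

We claim A(n) = n(5n^3 + 2n^2 + 4n + 3) for all n ≥ 1.
Base case (n = 1): A(1) = 14, and the closed form gives 14. They agree.
Suppose the result is true for n = r, so A(r) = r(5r^3 + 2r^2 + 4r + 3).
Then A(r+1) = A(r) + (20r^3 + 36r^2 + 34r + 14) = (r(5r^3 + 2r^2 + 4r + 3)) + (20r^3 + 36r^2 + 34r + 14).
Simplifying, A(r+1) = (r + 1)(5r^3 + 17r^2 + 23r + 14) = (r+1)(5(r+1)^3 + 2(r+1)^2 + 4(r+1) + 3),
which is the closed form with n = r+1.
By induction, the statement is established for all n ≥ 1.

A(n) = n(5n^3 + 2n^2 + 4n + 3)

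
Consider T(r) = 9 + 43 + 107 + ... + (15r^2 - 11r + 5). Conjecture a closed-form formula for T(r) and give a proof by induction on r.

We claim T(r) = r(5r^2 + 2r + 2) for all r ≥ 1.
For the base case r = 1: T(1) = 9, and the closed form gives 9. They agree.
For the inductive step, assume it holds for an arbitrary m ≥ 1, so T(m) = m(5m^2 + 2m + 2).
Then T(m+1) = T(m) + (15m^2 + 19m + 9) = (m(5m^2 + 2m + 2)) + (15m^2 + 19m + 9).
Simplifying, T(m+1) = (m + 1)(5m^2 + 12m + 9) = (m+1)(5(m+1)^2 + 2(m+1) + 2),
which is the closed form with r = m+1.
By induction, the statement is established for all r ≥ 1.

T(r) = r(5r^2 + 2r + 2)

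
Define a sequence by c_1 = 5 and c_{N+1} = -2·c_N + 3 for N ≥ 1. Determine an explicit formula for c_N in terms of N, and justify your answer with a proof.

Computing the first terms: c_1 = 5, c_2 = -7, c_3 = 17. This suggests c_N = (-2)^(N + 1) + 1.
When N = 1: the formula gives 5 = 5 = c_1.
Inductive step: suppose the statement holds for some m ≥ 1, so c_m = (-2)^(m + 1) + 1.
Then c_{m+1} = -2·c_m + 3 = -2·((-2)^(m + 1) + 1) + 3 = (-2)^(m + 2) + 1 = (-2)^((m+1) + 1) + 1,
which is the claimed formula at N = m+1.
By the principle of mathematical induction, the result holds for all N ≥ 1.

c_N = (-2)^(N + 1) + 1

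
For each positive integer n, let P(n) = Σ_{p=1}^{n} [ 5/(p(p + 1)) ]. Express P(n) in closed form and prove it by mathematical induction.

P(n) = 5n/(n + 1)

We claim P(n) = 5n/(n + 1) for all n ≥ 1.
Base case (n = 1): P(1) = 5/2, and the closed form gives 5/2. They agree.
Suppose the result is true for n = p, so P(p) = 5p/(p + 1).
Then P(p+1) = P(p) + (5/((p + 1)(p + 2))) = (5p/(p + 1)) + (5/((p + 1)(p + 2))).
Simplifying, P(p+1) = 5(p + 1)/(p + 2) = 5(p+1)/((p+1) + 1),
which is the closed form with n = p+1.
This completes the induction.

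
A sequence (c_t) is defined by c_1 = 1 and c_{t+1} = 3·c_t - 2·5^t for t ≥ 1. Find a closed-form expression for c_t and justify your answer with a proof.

c_t = 2·3^t - 5^t

Computing the first terms: c_1 = 1, c_2 = -7, c_3 = -71. This suggests c_t = 2·3^t - 5^t.
Base case (t = 1): the formula gives 1 = 1 = c_1.
Inductive step: assume the claim holds for t = r, so c_r = 2·3^r - 5^r.
Then c_{r+1} = 3·c_r - 2·5^r = 3·(2·3^r - 5^r) - 2·5^r = 2·3^(r + 1) - 5^(r + 1),
which is the claimed formula at t = r+1.
Hence, by induction on t, the claim holds for every t ≥ 1.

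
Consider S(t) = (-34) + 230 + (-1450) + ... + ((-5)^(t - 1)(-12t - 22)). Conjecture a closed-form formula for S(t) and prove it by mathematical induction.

We claim S(t) = 2(-5)^t(t + 2) - 4 for all t ≥ 1.
When t = 1: S(1) = -34, and the closed form gives -34. They agree.
Inductive step: suppose the statement holds for some p ≥ 1, so S(p) = 2(-5)^p(p + 2) - 4.
Then S(p+1) = S(p) + ((-5)^p(-12p - 34)) = (2(-5)^p(p + 2) - 4) + ((-5)^p(-12p - 34)).
Simplifying, S(p+1) = -10(-5)^p·p - 30(-5)^p - 4 = 2(-5)^(p+1)((p+1) + 2) - 4,
which is the closed form with t = p+1.
Hence, by induction on t, the claim holds for every t ≥ 1.

S(t) = 2(-5)^t(t + 2) - 4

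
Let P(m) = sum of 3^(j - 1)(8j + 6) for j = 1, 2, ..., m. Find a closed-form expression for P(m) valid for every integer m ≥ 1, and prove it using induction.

We claim P(m) = 3^m(4m + 1) - 1 for all m ≥ 1.
When m = 1: P(1) = 14, and the closed form gives 14. They agree.
Suppose the result is true for m = j, so P(j) = 3^j(4j + 1) - 1.
Then P(j+1) = P(j) + (3^j(8j + 14)) = (3^j(4j + 1) - 1) + (3^j(8j + 14)).
Simplifying, P(j+1) = 12·3^j·j + 15·3^j - 1 = 3^(j+1)(4(j+1) + 1) - 1,
which is the closed form with m = j+1.
By the principle of mathematical induction, the result holds for all m ≥ 1.

P(m) = 3^m(4m + 1) - 1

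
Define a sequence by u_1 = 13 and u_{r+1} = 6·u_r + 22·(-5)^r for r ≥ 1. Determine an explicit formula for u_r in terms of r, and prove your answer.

Computing the first terms: u_1 = 13, u_2 = -32, u_3 = 358. This suggests u_r = -2(-5)^r + 3·6^(r - 1).
Base step (r = 1): the formula gives 13 = 13 = u_1.
For the inductive step, assume it holds for an arbitrary m ≥ 1, so u_m = -2(-5)^m + 3·6^(m - 1).
Then u_{m+1} = 6·u_m + 22·(-5)^m = 6·(-2(-5)^m + 3·6^(m - 1)) + 22·(-5)^m = -2(-5)^(m + 1) + 3·6^m = -2(-5)^(m+1) + 3·6^((m+1) - 1),
which is the claimed formula at r = m+1.
By induction, the statement is established for all r ≥ 1.

u_r = -2(-5)^r + 3·6^(r - 1)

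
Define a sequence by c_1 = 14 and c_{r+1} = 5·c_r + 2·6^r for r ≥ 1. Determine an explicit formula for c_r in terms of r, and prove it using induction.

c_r = 2·5^(r - 1) + 2·6^r

Computing the first terms: c_1 = 14, c_2 = 82, c_3 = 482. This suggests c_r = 2·5^(r - 1) + 2·6^r.
For the base case r = 1: the formula gives 14 = 14 = c_1.
Suppose the result is true for r = p, so c_p = 2·5^(p - 1) + 2·6^p.
Then c_{p+1} = 5·c_p + 2·6^p = 5·(2·5^(p - 1) + 2·6^p) + 2·6^p = 2·5^p + 2·6^(p + 1) = 2·5^((p+1) - 1) + 2·6^(p+1),
which is the claimed formula at r = p+1.
This completes the induction.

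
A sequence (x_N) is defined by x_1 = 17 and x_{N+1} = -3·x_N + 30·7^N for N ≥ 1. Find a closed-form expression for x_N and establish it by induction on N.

Computing the first terms: x_1 = 17, x_2 = 159, x_3 = 993. This suggests x_N = -4(-3)^(N - 1) + 3·7^N.
Base case (N = 1): the formula gives 17 = 17 = x_1.
Suppose the result is true for N = m, so x_m = -4(-3)^(m - 1) + 3·7^m.
Then x_{m+1} = -3·x_m + 30·7^m = -3·(-4(-3)^(m - 1) + 3·7^m) + 30·7^m = -4(-3)^m + 3·7^(m + 1) = -4(-3)^((m+1) - 1) + 3·7^(m+1),
which is the claimed formula at N = m+1.
Hence, by induction on N, the claim holds for every N ≥ 1.

x_N = -4(-3)^(N - 1) + 3·7^N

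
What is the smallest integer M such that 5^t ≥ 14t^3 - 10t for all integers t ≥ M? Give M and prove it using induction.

At t = 4: 625 < 856, so the inequality fails and M ≥ 5. We prove 5^t ≥ 14t^3 - 10t for all t ≥ 5.
For the base case t = 5: 5^t = 3125 and 14t^3 - 10t = 1700, so 3125 ≥ 1700.
Suppose the result is true for t = m, so 5^m ≥ 14m^3 - 10m.
Then 5^(m + 1) = 5·(5^m) ≥ 5·(14m^3 - 10m).
Also, for m ≥ 5 we have 5·(14m^3 - 10m) ≥ 14(m+1)^3 - 10(m+1), since 5·(14m^3 - 10m) − (14(m+1)^3 - 10(m+1)) = 56m^3 - 42m^2 - 82m - 4, which is nonnegative for all m ≥ 5.
Combining, 5^(m + 1) ≥ 14(m+1)^3 - 10(m+1).
Hence, by induction on t, the claim holds for every t ≥ 5.
Hence the smallest such M is 5.

M = 5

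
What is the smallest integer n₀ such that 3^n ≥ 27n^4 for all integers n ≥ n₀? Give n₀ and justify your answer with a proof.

At n = 12: 531441 < 559872, so the inequality fails and n₀ ≥ 13. We prove 3^n ≥ 27n^4 for all n ≥ 13.
Base case (n = 13): 3^n = 1594323 and 27n^4 = 771147, so 1594323 ≥ 771147.
Inductive step: suppose the statement holds for some m ≥ 13, so 3^m ≥ 27m^4.
Then 3^(m + 1) = 3·(3^m) ≥ 3·(27m^4).
Also, for m ≥ 13 we have 3·(27m^4) ≥ 27(m+1)^4, since 3 ≥ (1 + 1/m)^4 for all m ≥ 13.
Combining, 3^(m + 1) ≥ 27(m+1)^4.
Hence, by induction on n, the claim holds for every n ≥ 13.
Hence the smallest such n₀ is 13.

n₀ = 13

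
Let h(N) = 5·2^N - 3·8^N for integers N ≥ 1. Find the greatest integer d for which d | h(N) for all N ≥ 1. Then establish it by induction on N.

Computing the first values: h(1) = -14 and h(2) = -172; gcd(-14, -172) = 2, so d ≤ 2.
We prove 2 | 5·2^N - 3·8^N for all N ≥ 1 by induction on N.
When N = 1: h(1) = -14 = 2·(-7), so 2 | h(1).
Suppose the result is true for N = j, i.e. 2 | h(j). Then
h(j+1) − 8·h(j) = (5·2^(j+1) - 3·8^(j+1)) − 8·(5·2^j - 3·8^j) = (5)·2^j·(2 − 8) = (-30)·2^j. Since 2 | h(j) by the inductive hypothesis, 2 | 8·h(j); and 2 | -30 since -30 = 2·-15. Therefore 2 | h(j+1).
Hence, by induction on N, the claim holds for every N ≥ 1.
Therefore the largest such d is 2.

d = 2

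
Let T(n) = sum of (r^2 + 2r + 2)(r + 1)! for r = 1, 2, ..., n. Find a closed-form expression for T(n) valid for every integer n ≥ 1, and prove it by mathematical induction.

T(n) = (n + 1)(n + 2)! - 2

We claim T(n) = (n + 1)(n + 2)! - 2 for all n ≥ 1.
Base step (n = 1): T(1) = 10, and the closed form gives 10. They agree.
For the inductive step, assume it holds for an arbitrary r ≥ 1, so T(r) = (r + 1)(r + 2)! - 2.
Then T(r+1) = T(r) + ((r^2 + 4r + 5)(r + 2)!) = ((r + 1)(r + 2)! - 2) + ((r^2 + 4r + 5)(r + 2)!).
Simplifying, T(r+1) = ((r+1) + 1)((r+1) + 2)! - 2,
which is the closed form with n = r+1.
By induction, the statement is established for all n ≥ 1.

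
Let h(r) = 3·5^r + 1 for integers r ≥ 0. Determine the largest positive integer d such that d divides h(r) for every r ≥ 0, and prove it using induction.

d = 4

Computing the first values: h(0) = 4 and h(1) = 16; gcd(4, 16) = 4, so d ≤ 4.
We prove 4 | 3·5^r + 1 for all r ≥ 0 by induction on r.
Base step (r = 0): h(0) = 4 = 4·(1), so 4 | h(0).
Inductive step: assume the claim holds for r = p, i.e. 4 | h(p). Then
h(p+1) = 3·5^(p+1) + 1 = 5·(3·5^p + 1) - 4 = 5·h(p) - 4. The first term is divisible by 4 by the inductive hypothesis, and -4 is divisible by 4. Hence 4 | h(p+1).
Hence, by induction on r, the claim holds for every r ≥ 0.
Therefore the largest such d is 4.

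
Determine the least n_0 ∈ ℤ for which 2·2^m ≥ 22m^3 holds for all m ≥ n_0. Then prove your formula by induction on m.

At m = 15: 65536 < 74250, so the inequality fails and n_0 ≥ 16. We prove 2·2^m ≥ 22m^3 for all m ≥ 16.
When m = 16: 2·2^m = 131072 and 22m^3 = 90112, so 131072 ≥ 90112.
For the inductive step, assume it holds for an arbitrary r ≥ 16, so 2·2^r ≥ 22r^3.
Then 2·2^(r + 1) = 2·(2·2^r) ≥ 2·(22r^3).
Also, for r ≥ 16 we have 2·(22r^3) ≥ 22(r+1)^3, since 2 ≥ (1 + 1/r)^3 for all r ≥ 16.
Combining, 2·2^(r + 1) ≥ 22(r+1)^3.
By induction, the statement is established for all m ≥ 16.
Hence the smallest such n_0 is 16.

n_0 = 16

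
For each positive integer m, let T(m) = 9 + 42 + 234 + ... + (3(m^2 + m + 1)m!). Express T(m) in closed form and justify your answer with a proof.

T(m) = (3m + 3)(m + 1)! - 3

We claim T(m) = (3m + 3)(m + 1)! - 3 for all m ≥ 1.
Base step (m = 1): T(1) = 9, and the closed form gives 9. They agree.
Suppose the result is true for m = k, so T(k) = (3k + 3)(k + 1)! - 3.
Then T(k+1) = T(k) + (3(k^2 + 3k + 3)(k + 1)!) = ((3k + 3)(k + 1)! - 3) + (3(k^2 + 3k + 3)(k + 1)!).
Simplifying, T(k+1) = (3(k+1) + 3)((k+1) + 1)! - 3,
which is the closed form with m = k+1.
Hence, by induction on m, the claim holds for every m ≥ 1.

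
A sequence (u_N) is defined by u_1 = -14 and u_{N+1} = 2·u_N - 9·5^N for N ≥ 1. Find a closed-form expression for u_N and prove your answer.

Computing the first terms: u_1 = -14, u_2 = -73, u_3 = -371. This suggests u_N = 2^(N - 1) - 3·5^N.
For the base case N = 1: the formula gives -14 = -14 = u_1.
For the inductive step, assume it holds for an arbitrary j ≥ 1, so u_j = 2^(j - 1) - 3·5^j.
Then u_{j+1} = 2·u_j - 9·5^j = 2·(2^(j - 1) - 3·5^j) - 9·5^j = 2^j - 3·5^(j + 1) = 2^((j+1) - 1) - 3·5^(j+1),
which is the claimed formula at N = j+1.
This completes the induction.

u_N = 2^(N - 1) - 3·5^N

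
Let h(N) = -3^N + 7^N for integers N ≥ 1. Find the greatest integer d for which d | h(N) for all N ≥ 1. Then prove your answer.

d = 4

Computing the first values: h(1) = 4 and h(2) = 40; gcd(4, 40) = 4, so d ≤ 4.
We prove 4 | -3^N + 7^N for all N ≥ 1 by induction on N.
When N = 1: h(1) = 4 = 4·(1), so 4 | h(1).
Inductive step: assume the claim holds for N = r, i.e. 4 | h(r). Then
7^{r+1} − 3^{r+1} = 7·7^r − 3·3^r = 7·(7^r − 3^r) + (4)·3^r. The first term is divisible by 4 by the inductive hypothesis, and the second term (4)·3^r is divisible by 4 since 4 | 4. Hence 4 | h(r+1).
By induction, the statement is established for all N ≥ 1.
Therefore the largest such d is 4.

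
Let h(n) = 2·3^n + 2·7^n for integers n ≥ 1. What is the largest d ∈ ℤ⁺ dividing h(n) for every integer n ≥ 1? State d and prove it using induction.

d = 4

Computing the first values: h(1) = 20 and h(2) = 116; gcd(20, 116) = 4, so d ≤ 4.
We prove 4 | 2·3^n + 2·7^n for all n ≥ 1 by induction on n.
When n = 1: h(1) = 20 = 4·(5), so 4 | h(1).
For the inductive step, assume it holds for an arbitrary k ≥ 1, i.e. 4 | h(k). Then
h(k+1) − 7·h(k) = (2·3^(k+1) + 2·7^(k+1)) − 7·(2·3^k + 2·7^k) = (2)·3^k·(3 − 7) = (-8)·3^k. Since 4 | h(k) by the inductive hypothesis, 4 | 7·h(k); and 4 | -8 since -8 = 4·-2. Therefore 4 | h(k+1).
Hence, by induction on n, the claim holds for every n ≥ 1.
Therefore the largest such d is 4.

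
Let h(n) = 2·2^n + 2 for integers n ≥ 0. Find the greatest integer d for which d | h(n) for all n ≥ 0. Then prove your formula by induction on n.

d = 2

Computing the first values: h(0) = 4 and h(1) = 6; gcd(4, 6) = 2, so d ≤ 2.
We prove 2 | 2·2^n + 2 for all n ≥ 0 by induction on n.
Base case (n = 0): h(0) = 4 = 2·(2), so 2 | h(0).
Suppose the result is true for n = k, i.e. 2 | h(k). Then
h(k+1) = 2·2^(k+1) + 2 = 2·(2·2^k + 2) - 2 = 2·h(k) - 2. The first term is divisible by 2 by the inductive hypothesis, and -2 is divisible by 2. Hence 2 | h(k+1).
Hence, by induction on n, the claim holds for every n ≥ 0.
Therefore the largest such d is 2.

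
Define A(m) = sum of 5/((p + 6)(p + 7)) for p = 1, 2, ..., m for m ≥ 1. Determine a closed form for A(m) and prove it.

We claim A(m) = 5m/(7(m + 7)) for all m ≥ 1.
Base case (m = 1): A(1) = 5/56, and the closed form gives 5/56. They agree.
Inductive step: suppose the statement holds for some p ≥ 1, so A(p) = 5p/(7(p + 7)).
Then A(p+1) = A(p) + (5/((p + 7)(p + 8))) = (5p/(7(p + 7))) + (5/((p + 7)(p + 8))).
Simplifying, A(p+1) = 5(p + 1)/(7(p + 8)) = 5(p+1)/(7((p+1) + 7)),
which is the closed form with m = p+1.
By the principle of mathematical induction, the result holds for all m ≥ 1.

A(m) = 5m/(7(m + 7))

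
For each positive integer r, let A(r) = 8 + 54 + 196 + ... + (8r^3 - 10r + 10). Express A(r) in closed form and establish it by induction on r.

We claim A(r) = r(2r^3 + 4r^2 - 3r + 5) for all r ≥ 1.
Base case (r = 1): A(1) = 8, and the closed form gives 8. They agree.
Suppose the result is true for r = j, so A(j) = j(2j^3 + 4j^2 - 3j + 5).
Then A(j+1) = A(j) + (-10j + 8(j + 1)^3) = (j(2j^3 + 4j^2 - 3j + 5)) + (-10j + 8(j + 1)^3).
Simplifying, A(j+1) = (j + 1)(2j^3 + 10j^2 + 11j + 8) = (j+1)(2(j+1)^3 + 4(j+1)^2 - 3(j+1) + 5),
which is the closed form with r = j+1.
By the principle of mathematical induction, the result holds for all r ≥ 1.

A(r) = r(2r^3 + 4r^2 - 3r + 5)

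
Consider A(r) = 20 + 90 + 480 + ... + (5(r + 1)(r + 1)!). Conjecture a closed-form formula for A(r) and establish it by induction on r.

A(r) = 5(r + 2)! - 10

We claim A(r) = 5(r + 2)! - 10 for all r ≥ 1.
Base case (r = 1): A(1) = 20, and the closed form gives 20. They agree.
Suppose the result is true for r = m, so A(m) = 5(m + 2)! - 10.
Then A(m+1) = A(m) + (5(m + 2)(m + 2)!) = (5(m + 2)! - 10) + (5(m + 2)(m + 2)!).
Simplifying, A(m+1) = 5((m+1) + 2)! - 10,
which is the closed form with r = m+1.
By the principle of mathematical induction, the result holds for all r ≥ 1.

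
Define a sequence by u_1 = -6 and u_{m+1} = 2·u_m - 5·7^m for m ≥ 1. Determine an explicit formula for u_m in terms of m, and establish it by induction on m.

Computing the first terms: u_1 = -6, u_2 = -47, u_3 = -339. This suggests u_m = 2^(m - 1) - 7^m.
For the base case m = 1: the formula gives -6 = -6 = u_1.
Inductive step: suppose the statement holds for some i ≥ 1, so u_i = 2^(i - 1) - 7^i.
Then u_{i+1} = 2·u_i - 5·7^i = 2·(2^(i - 1) - 7^i) - 5·7^i = 2^i - 7^(i + 1) = 2^((i+1) - 1) - 7^(i+1),
which is the claimed formula at m = i+1.
By induction, the statement is established for all m ≥ 1.

u_m = 2^(m - 1) - 7^m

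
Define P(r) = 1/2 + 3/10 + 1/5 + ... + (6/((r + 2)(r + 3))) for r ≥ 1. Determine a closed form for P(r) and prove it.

P(r) = 2r/(r + 3)

We claim P(r) = 2r/(r + 3) for all r ≥ 1.
For the base case r = 1: P(1) = 1/2, and the closed form gives 1/2. They agree.
For the inductive step, assume it holds for an arbitrary p ≥ 1, so P(p) = 2p/(p + 3).
Then P(p+1) = P(p) + (6/((p + 3)(p + 4))) = (2p/(p + 3)) + (6/((p + 3)(p + 4))).
Simplifying, P(p+1) = 2(p + 1)/(p + 4) = 2(p+1)/((p+1) + 3),
which is the closed form with r = p+1.
By the principle of mathematical induction, the result holds for all r ≥ 1.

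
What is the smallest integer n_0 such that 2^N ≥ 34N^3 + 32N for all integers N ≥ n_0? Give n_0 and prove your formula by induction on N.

n_0 = 18

At N = 17: 131072 < 167586, so the inequality fails and n_0 ≥ 18. We prove 2^N ≥ 34N^3 + 32N for all N ≥ 18.
Base step (N = 18): 2^N = 262144 and 34N^3 + 32N = 198864, so 262144 ≥ 198864.
Inductive step: assume the claim holds for N = r, so 2^r ≥ 34r^3 + 32r.
Then 2^(r + 1) = 2·(2^r) ≥ 2·(34r^3 + 32r).
Also, for r ≥ 18 we have 2·(34r^3 + 32r) ≥ 34(r+1)^3 + 32(r+1), since 2·(34r^3 + 32r) − (34(r+1)^3 + 32(r+1)) = 34r^3 - 102r^2 - 70r - 66, which is nonnegative for all r ≥ 18.
Combining, 2^(r + 1) ≥ 34(r+1)^3 + 32(r+1).
By induction, the statement is established for all N ≥ 18.
Hence the smallest such n_0 is 18.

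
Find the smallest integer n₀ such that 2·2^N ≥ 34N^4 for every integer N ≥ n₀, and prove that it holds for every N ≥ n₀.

At N = 21: 4194304 < 6612354, so the inequality fails and n₀ ≥ 22. We prove 2·2^N ≥ 34N^4 for all N ≥ 22.
For the base case N = 22: 2·2^N = 8388608 and 34N^4 = 7964704, so 8388608 ≥ 7964704.
Inductive step: assume the claim holds for N = i, so 2·2^i ≥ 34i^4.
Then 2·2^(i + 1) = 2·(2·2^i) ≥ 2·(34i^4).
Also, for i ≥ 22 we have 2·(34i^4) ≥ 34(i+1)^4, since 2 ≥ (1 + 1/i)^4 for all i ≥ 22.
Combining, 2·2^(i + 1) ≥ 34(i+1)^4.
By the principle of mathematical induction, the result holds for all N ≥ 22.
Hence the smallest such n₀ is 22.

n₀ = 22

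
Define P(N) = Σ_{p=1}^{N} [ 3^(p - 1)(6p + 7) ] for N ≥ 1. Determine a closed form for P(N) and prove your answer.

P(N) = 3^N(3N + 2) - 2

We claim P(N) = 3^N(3N + 2) - 2 for all N ≥ 1.
Base step (N = 1): P(1) = 13, and the closed form gives 13. They agree.
Inductive step: assume the claim holds for N = p, so P(p) = 3^p(3p + 2) - 2.
Then P(p+1) = P(p) + (3^p(6p + 13)) = (3^p(3p + 2) - 2) + (3^p(6p + 13)).
Simplifying, P(p+1) = 9·3^p·p + 15·3^p - 2 = 3^(p+1)(3(p+1) + 2) - 2,
which is the closed form with N = p+1.
By the principle of mathematical induction, the result holds for all N ≥ 1.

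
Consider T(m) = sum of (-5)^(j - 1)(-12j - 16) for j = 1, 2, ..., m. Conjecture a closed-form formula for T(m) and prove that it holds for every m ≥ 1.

We claim T(m) = (-5)^m(2m + 3) - 3 for all m ≥ 1.
For the base case m = 1: T(1) = -28, and the closed form gives -28. They agree.
Suppose the result is true for m = j, so T(j) = (-5)^j(2j + 3) - 3.
Then T(j+1) = T(j) + ((-5)^j(-12j - 28)) = ((-5)^j(2j + 3) - 3) + ((-5)^j(-12j - 28)).
Simplifying, T(j+1) = -10(-5)^j·j - 25(-5)^j - 3 = (-5)^(j+1)(2(j+1) + 3) - 3,
which is the closed form with m = j+1.
By induction, the statement is established for all m ≥ 1.

T(m) = (-5)^m(2m + 3) - 3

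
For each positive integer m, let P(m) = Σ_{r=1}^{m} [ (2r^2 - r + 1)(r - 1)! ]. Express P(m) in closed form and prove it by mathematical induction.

P(m) = (2m + 1)m! - 1

We claim P(m) = (2m + 1)m! - 1 for all m ≥ 1.
Base step (m = 1): P(1) = 2, and the closed form gives 2. They agree.
Inductive step: suppose the statement holds for some r ≥ 1, so P(r) = (2r + 1)r! - 1.
Then P(r+1) = P(r) + ((2r^2 + 3r + 2)r!) = ((2r + 1)r! - 1) + ((2r^2 + 3r + 2)r!).
Simplifying, P(r+1) = (2(r+1) + 1)(r+1)! - 1,
which is the closed form with m = r+1.
By the principle of mathematical induction, the result holds for all m ≥ 1.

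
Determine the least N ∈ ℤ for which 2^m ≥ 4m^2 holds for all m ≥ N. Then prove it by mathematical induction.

N = 8

At m = 7: 128 < 196, so the inequality fails and N ≥ 8. We prove 2^m ≥ 4m^2 for all m ≥ 8.
Base case (m = 8): 2^m = 256 and 4m^2 = 256, so 256 ≥ 256.
Inductive step: assume the claim holds for m = i, so 2^i ≥ 4i^2.
Then 2^(i + 1) = 2·(2^i) ≥ 2·(4i^2).
Also, for i ≥ 8 we have 2·(4i^2) ≥ 4(i+1)^2, since 2 ≥ (1 + 1/i)^2 for all i ≥ 8.
Combining, 2^(i + 1) ≥ 4(i+1)^2.
Hence, by induction on m, the claim holds for every m ≥ 8.
Hence the smallest such N is 8.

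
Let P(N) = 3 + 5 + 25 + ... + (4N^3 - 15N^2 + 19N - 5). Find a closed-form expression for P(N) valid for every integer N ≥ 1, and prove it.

P(N) = N(N^3 - 3N^2 + 3N + 2)

We claim P(N) = N(N^3 - 3N^2 + 3N + 2) for all N ≥ 1.
Base step (N = 1): P(1) = 3, and the closed form gives 3. They agree.
Inductive step: suppose the statement holds for some p ≥ 1, so P(p) = p(p^3 - 3p^2 + 3p + 2).
Then P(p+1) = P(p) + (4p^3 - 3p^2 + p + 3) = (p(p^3 - 3p^2 + 3p + 2)) + (4p^3 - 3p^2 + p + 3).
Simplifying, P(p+1) = (p + 1)(p^3 + 3) = (p+1)((p+1)^3 - 3(p+1)^2 + 3(p+1) + 2),
which is the closed form with N = p+1.
This completes the induction.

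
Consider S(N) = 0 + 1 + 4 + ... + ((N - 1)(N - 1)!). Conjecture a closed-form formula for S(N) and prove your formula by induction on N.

We claim S(N) = N! - 1 for all N ≥ 1.
Base case (N = 1): S(1) = 0, and the closed form gives 0. They agree.
Inductive step: assume the claim holds for N = k, so S(k) = k! - 1.
Then S(k+1) = S(k) + (k·k!) = (k! - 1) + (k·k!).
Simplifying, S(k+1) = (k+1)! - 1,
which is the closed form with N = k+1.
By the principle of mathematical induction, the result holds for all N ≥ 1.

S(N) = N! - 1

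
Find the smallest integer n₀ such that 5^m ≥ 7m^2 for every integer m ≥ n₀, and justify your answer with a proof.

At m = 2: 25 < 28, so the inequality fails and n₀ ≥ 3. We prove 5^m ≥ 7m^2 for all m ≥ 3.
Base step (m = 3): 5^m = 125 and 7m^2 = 63, so 125 ≥ 63.
Inductive step: assume the claim holds for m = p, so 5^p ≥ 7p^2.
Then 5^(p + 1) = 5·(5^p) ≥ 5·(7p^2).
Also, for p ≥ 3 we have 5·(7p^2) ≥ 7(p+1)^2, since 5 ≥ (1 + 1/p)^2 for all p ≥ 3.
Combining, 5^(p + 1) ≥ 7(p+1)^2.
Hence, by induction on m, the claim holds for every m ≥ 3.
Hence the smallest such n₀ is 3.

n₀ = 3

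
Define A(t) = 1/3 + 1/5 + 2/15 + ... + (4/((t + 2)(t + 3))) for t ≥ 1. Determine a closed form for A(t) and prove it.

A(t) = 4t/(3(t + 3))

We claim A(t) = 4t/(3(t + 3)) for all t ≥ 1.
Base case (t = 1): A(1) = 1/3, and the closed form gives 1/3. They agree.
Suppose the result is true for t = p, so A(p) = 4p/(3(p + 3)).
Then A(p+1) = A(p) + (4/((p + 3)(p + 4))) = (4p/(3(p + 3))) + (4/((p + 3)(p + 4))).
Simplifying, A(p+1) = 4(p + 1)/(3(p + 4)) = 4(p+1)/(3((p+1) + 3)),
which is the closed form with t = p+1.
By induction, the statement is established for all t ≥ 1.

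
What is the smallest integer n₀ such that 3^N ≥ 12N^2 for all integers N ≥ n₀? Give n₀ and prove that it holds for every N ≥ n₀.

n₀ = 6

At N = 5: 243 < 300, so the inequality fails and n₀ ≥ 6. We prove 3^N ≥ 12N^2 for all N ≥ 6.
For the base case N = 6: 3^N = 729 and 12N^2 = 432, so 729 ≥ 432.
Suppose the result is true for N = i, so 3^i ≥ 12i^2.
Then 3^(i + 1) = 3·(3^i) ≥ 3·(12i^2).
Also, for i ≥ 6 we have 3·(12i^2) ≥ 12(i+1)^2, since 3 ≥ (1 + 1/i)^2 for all i ≥ 6.
Combining, 3^(i + 1) ≥ 12(i+1)^2.
Hence, by induction on N, the claim holds for every N ≥ 6.
Hence the smallest such n₀ is 6.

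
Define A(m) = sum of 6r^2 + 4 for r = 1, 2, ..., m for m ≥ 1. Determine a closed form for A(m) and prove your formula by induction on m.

We claim A(m) = m(2m^2 + 3m + 5) for all m ≥ 1.
Base step (m = 1): A(1) = 10, and the closed form gives 10. They agree.
For the inductive step, assume it holds for an arbitrary r ≥ 1, so A(r) = r(2r^2 + 3r + 5).
Then A(r+1) = A(r) + (6(r + 1)^2 + 4) = (r(2r^2 + 3r + 5)) + (6(r + 1)^2 + 4).
Simplifying, A(r+1) = (r + 1)(2r^2 + 7r + 10) = (r+1)(2(r+1)^2 + 3(r+1) + 5),
which is the closed form with m = r+1.
Hence, by induction on m, the claim holds for every m ≥ 1.

A(m) = m(2m^2 + 3m + 5)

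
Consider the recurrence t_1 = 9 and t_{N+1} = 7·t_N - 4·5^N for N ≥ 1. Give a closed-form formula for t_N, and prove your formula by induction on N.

Computing the first terms: t_1 = 9, t_2 = 43, t_3 = 201. This suggests t_N = 2·5^N - 7^(N - 1).
Base case (N = 1): the formula gives 9 = 9 = t_1.
Inductive step: suppose the statement holds for some i ≥ 1, so t_i = 2·5^i - 7^(i - 1).
Then t_{i+1} = 7·t_i - 4·5^i = 7·(2·5^i - 7^(i - 1)) - 4·5^i = 2·5^(i + 1) - 7^i = 2·5^(i+1) - 7^((i+1) - 1),
which is the claimed formula at N = i+1.
By the principle of mathematical induction, the result holds for all N ≥ 1.

t_N = 2·5^N - 7^(N - 1)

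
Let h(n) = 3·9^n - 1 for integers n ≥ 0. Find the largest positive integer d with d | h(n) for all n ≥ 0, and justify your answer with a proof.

Computing the first values: h(0) = 2 and h(1) = 26; gcd(2, 26) = 2, so d ≤ 2.
We prove 2 | 3·9^n - 1 for all n ≥ 0 by induction on n.
For the base case n = 0: h(0) = 2 = 2·(1), so 2 | h(0).
Inductive step: suppose the statement holds for some i ≥ 0, i.e. 2 | h(i). Then
h(i+1) = 3·9^(i+1) - 1 = 9·(3·9^i - 1) + 8 = 9·h(i) + 8. The first term is divisible by 2 by the inductive hypothesis, and 8 is divisible by 2. Hence 2 | h(i+1).
This completes the induction.
Therefore the largest such d is 2.

d = 2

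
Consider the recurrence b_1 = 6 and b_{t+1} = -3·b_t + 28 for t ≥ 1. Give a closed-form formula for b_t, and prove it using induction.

b_t = -(-3)^(t - 1) + 7

Computing the first terms: b_1 = 6, b_2 = 10, b_3 = -2. This suggests b_t = -(-3)^(t - 1) + 7.
For the base case t = 1: the formula gives 6 = 6 = b_1.
For the inductive step, assume it holds for an arbitrary i ≥ 1, so b_i = -(-3)^(i - 1) + 7.
Then b_{i+1} = -3·b_i + 28 = -3·(-(-3)^(i - 1) + 7) + 28 = -(-3)^i + 7 = -(-3)^((i+1) - 1) + 7,
which is the claimed formula at t = i+1.
By induction, the statement is established for all t ≥ 1.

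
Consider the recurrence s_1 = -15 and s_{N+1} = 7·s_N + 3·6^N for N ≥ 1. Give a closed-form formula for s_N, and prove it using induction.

Computing the first terms: s_1 = -15, s_2 = -87, s_3 = -501. This suggests s_N = -3·6^N + 3·7^(N - 1).
For the base case N = 1: the formula gives -15 = -15 = s_1.
Suppose the result is true for N = m, so s_m = -3·6^m + 3·7^(m - 1).
Then s_{m+1} = 7·s_m + 3·6^m = 7·(-3·6^m + 3·7^(m - 1)) + 3·6^m = -3·6^(m + 1) + 3·7^m = -3·6^(m+1) + 3·7^((m+1) - 1),
which is the claimed formula at N = m+1.
Hence, by induction on N, the claim holds for every N ≥ 1.

s_N = -3·6^N + 3·7^(N - 1)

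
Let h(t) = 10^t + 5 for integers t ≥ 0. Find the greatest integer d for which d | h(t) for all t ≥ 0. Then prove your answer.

Computing the first values: h(0) = 6 and h(1) = 15; gcd(6, 15) = 3, so d ≤ 3.
We prove 3 | 10^t + 5 for all t ≥ 0 by induction on t.
Base case (t = 0): h(0) = 6 = 3·(2), so 3 | h(0).
Inductive step: assume the claim holds for t = k, i.e. 3 | h(k). Then
h(k+1) = 10^(k+1) + 5 = 10·(10^k + 5) - 45 = 10·h(k) - 45. The first term is divisible by 3 by the inductive hypothesis, and -45 is divisible by 3. Hence 3 | h(k+1).
By the principle of mathematical induction, the result holds for all t ≥ 0.
Therefore the largest such d is 3.

d = 3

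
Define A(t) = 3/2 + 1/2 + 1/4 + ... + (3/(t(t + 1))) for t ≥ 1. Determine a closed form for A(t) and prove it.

We claim A(t) = 3t/(t + 1) for all t ≥ 1.
Base case (t = 1): A(1) = 3/2, and the closed form gives 3/2. They agree.
For the inductive step, assume it holds for an arbitrary i ≥ 1, so A(i) = 3i/(i + 1).
Then A(i+1) = A(i) + (3/((i + 1)(i + 2))) = (3i/(i + 1)) + (3/((i + 1)(i + 2))).
Simplifying, A(i+1) = 3(i + 1)/(i + 2) = 3(i+1)/((i+1) + 1),
which is the closed form with t = i+1.
Hence, by induction on t, the claim holds for every t ≥ 1.

A(t) = 3t/(t + 1)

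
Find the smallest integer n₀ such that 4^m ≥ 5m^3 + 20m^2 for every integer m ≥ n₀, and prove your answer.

At m = 5: 1024 < 1125, so the inequality fails and n₀ ≥ 6. We prove 4^m ≥ 5m^3 + 20m^2 for all m ≥ 6.
Base step (m = 6): 4^m = 4096 and 5m^3 + 20m^2 = 1800, so 4096 ≥ 1800.
For the inductive step, assume it holds for an arbitrary p ≥ 6, so 4^p ≥ 5p^3 + 20p^2.
Then 4^(p + 1) = 4·(4^p) ≥ 4·(5p^3 + 20p^2).
Also, for p ≥ 6 we have 4·(5p^3 + 20p^2) ≥ 5(p+1)^3 + 20(p+1)^2, since 4·(5p^3 + 20p^2) − (5(p+1)^3 + 20(p+1)^2) = 15p^3 + 45p^2 - 55p - 25, which is nonnegative for all p ≥ 6.
Combining, 4^(p + 1) ≥ 5(p+1)^3 + 20(p+1)^2.
By induction, the statement is established for all m ≥ 6.
Hence the smallest such n₀ is 6.

n₀ = 6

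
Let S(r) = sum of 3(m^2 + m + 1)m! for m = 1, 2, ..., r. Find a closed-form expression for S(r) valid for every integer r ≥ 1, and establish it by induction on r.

We claim S(r) = (3r + 3)(r + 1)! - 3 for all r ≥ 1.
When r = 1: S(1) = 9, and the closed form gives 9. They agree.
For the inductive step, assume it holds for an arbitrary m ≥ 1, so S(m) = (3m + 3)(m + 1)! - 3.
Then S(m+1) = S(m) + (3(m^2 + 3m + 3)(m + 1)!) = ((3m + 3)(m + 1)! - 3) + (3(m^2 + 3m + 3)(m + 1)!).
Simplifying, S(m+1) = (3(m+1) + 3)((m+1) + 1)! - 3,
which is the closed form with r = m+1.
By induction, the statement is established for all r ≥ 1.

S(r) = (3r + 3)(r + 1)! - 3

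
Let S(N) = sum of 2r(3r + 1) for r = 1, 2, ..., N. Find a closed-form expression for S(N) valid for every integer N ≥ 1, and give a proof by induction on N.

We claim S(N) = 2N(N + 1)^2 for all N ≥ 1.
When N = 1: S(1) = 8, and the closed form gives 8. They agree.
Inductive step: suppose the statement holds for some r ≥ 1, so S(r) = 2r(r^2 + 2r + 1).
Then S(r+1) = S(r) + (2(r + 1)(3r + 4)) = (2r(r^2 + 2r + 1)) + (2(r + 1)(3r + 4)).
Simplifying, S(r+1) = 2(r + 1)(r + 2)^2 = 2(r+1)((r+1) + 1)^2,
which is the closed form with N = r+1.
By induction, the statement is established for all N ≥ 1.

S(N) = 2N(N + 1)^2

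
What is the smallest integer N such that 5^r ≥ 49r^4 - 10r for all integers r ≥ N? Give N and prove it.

At r = 7: 78125 < 117579, so the inequality fails and N ≥ 8. We prove 5^r ≥ 49r^4 - 10r for all r ≥ 8.
Base case (r = 8): 5^r = 390625 and 49r^4 - 10r = 200624, so 390625 ≥ 200624.
Suppose the result is true for r = j, so 5^j ≥ 49j^4 - 10j.
Then 5^(j + 1) = 5·(5^j) ≥ 5·(49j^4 - 10j).
Also, for j ≥ 8 we have 5·(49j^4 - 10j) ≥ 49(j+1)^4 - 10(j+1), since 5·(49j^4 - 10j) − (49(j+1)^4 - 10(j+1)) = 196j^4 - 196j^3 - 294j^2 - 236j - 39, which is nonnegative for all j ≥ 8.
Combining, 5^(j + 1) ≥ 49(j+1)^4 - 10(j+1).
This completes the induction.
Hence the smallest such N is 8.

N = 8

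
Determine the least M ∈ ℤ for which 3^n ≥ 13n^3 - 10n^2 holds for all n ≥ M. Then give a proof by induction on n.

At n = 7: 2187 < 3969, so the inequality fails and M ≥ 8. We prove 3^n ≥ 13n^3 - 10n^2 for all n ≥ 8.
Base case (n = 8): 3^n = 6561 and 13n^3 - 10n^2 = 6016, so 6561 ≥ 6016.
Inductive step: suppose the statement holds for some k ≥ 8, so 3^k ≥ 13k^3 - 10k^2.
Then 3^(k + 1) = 3·(3^k) ≥ 3·(13k^3 - 10k^2).
Also, for k ≥ 8 we have 3·(13k^3 - 10k^2) ≥ 13(k+1)^3 - 10(k+1)^2, since 3·(13k^3 - 10k^2) − (13(k+1)^3 - 10(k+1)^2) = 26k^3 - 59k^2 - 19k - 3, which is nonnegative for all k ≥ 8.
Combining, 3^(k + 1) ≥ 13(k+1)^3 - 10(k+1)^2.
Hence, by induction on n, the claim holds for every n ≥ 8.
Hence the smallest such M is 8.

M = 8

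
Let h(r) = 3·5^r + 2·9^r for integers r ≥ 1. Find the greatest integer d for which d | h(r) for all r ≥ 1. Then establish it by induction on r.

Computing the first values: h(1) = 33 and h(2) = 237; gcd(33, 237) = 3, so d ≤ 3.
We prove 3 | 3·5^r + 2·9^r for all r ≥ 1 by induction on r.
When r = 1: h(1) = 33 = 3·(11), so 3 | h(1).
Suppose the result is true for r = p, i.e. 3 | h(p). Then
h(p+1) − 9·h(p) = (3·5^(p+1) + 2·9^(p+1)) − 9·(3·5^p + 2·9^p) = (3)·5^p·(5 − 9) = (-12)·5^p. Since 3 | h(p) by the inductive hypothesis, 3 | 9·h(p); and 3 | -12 since -12 = 3·-4. Therefore 3 | h(p+1).
By induction, the statement is established for all r ≥ 1.
Therefore the largest such d is 3.

d = 3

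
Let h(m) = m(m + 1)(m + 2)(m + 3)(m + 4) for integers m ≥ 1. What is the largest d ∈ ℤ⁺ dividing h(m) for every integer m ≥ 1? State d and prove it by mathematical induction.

d = 120

Computing the first values: h(1) = 120 and h(2) = 720; gcd(120, 720) = 120, so d ≤ 120.
We prove 120 | m(m + 1)(m + 2)(m + 3)(m + 4) for all m ≥ 1 by induction on m.
For the base case m = 1: h(1) = 120 = 120·(1), so 120 | h(1).
Suppose the result is true for m = j, i.e. 120 | h(j). Then
h(j+1) − h(j) = (j+1)·(j+2)·(j+3)·(j+4)·(j+5) − j·(j+1)·(j+2)·(j+3)·(j+4) = (j+1)·(j+2)·(j+3)·(j+4)·[(j+5) − j] = 5·(j+1)·(j+2)·(j+3)·(j+4). The product of 4 consecutive integers is divisible by (4)! = 24, so h(j+1) − h(j) is divisible by 5·24 = 120. By the inductive hypothesis 120 | h(j), hence 120 | h(j+1).
This completes the induction.
Therefore the largest such d is 120.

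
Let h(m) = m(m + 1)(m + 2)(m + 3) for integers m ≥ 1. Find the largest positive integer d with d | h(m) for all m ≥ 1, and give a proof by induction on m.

d = 24

Computing the first values: h(1) = 24 and h(2) = 120; gcd(24, 120) = 24, so d ≤ 24.
We prove 24 | m(m + 1)(m + 2)(m + 3) for all m ≥ 1 by induction on m.
When m = 1: h(1) = 24 = 24·(1), so 24 | h(1).
Suppose the result is true for m = p, i.e. 24 | h(p). Then
h(p+1) − h(p) = (p+1)·(p+2)·(p+3)·(p+4) − p·(p+1)·(p+2)·(p+3) = (p+1)·(p+2)·(p+3)·[(p+4) − p] = 4·(p+1)·(p+2)·(p+3). The product of 3 consecutive integers is divisible by (3)! = 6, so h(p+1) − h(p) is divisible by 4·6 = 24. By the inductive hypothesis 24 | h(p), hence 24 | h(p+1).
By induction, the statement is established for all m ≥ 1.
Therefore the largest such d is 24.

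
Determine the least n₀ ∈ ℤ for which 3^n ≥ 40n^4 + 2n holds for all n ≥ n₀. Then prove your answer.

n₀ = 13

At n = 12: 531441 < 829464, so the inequality fails and n₀ ≥ 13. We prove 3^n ≥ 40n^4 + 2n for all n ≥ 13.
When n = 13: 3^n = 1594323 and 40n^4 + 2n = 1142466, so 1594323 ≥ 1142466.
For the inductive step, assume it holds for an arbitrary k ≥ 13, so 3^k ≥ 40k^4 + 2k.
Then 3^(k + 1) = 3·(3^k) ≥ 3·(40k^4 + 2k).
Also, for k ≥ 13 we have 3·(40k^4 + 2k) ≥ 40(k+1)^4 + 2(k+1), since 3·(40k^4 + 2k) − (40(k+1)^4 + 2(k+1)) = 80k^4 - 160k^3 - 240k^2 - 156k - 42, which is nonnegative for all k ≥ 13.
Combining, 3^(k + 1) ≥ 40(k+1)^4 + 2(k+1).
This completes the induction.
Hence the smallest such n₀ is 13.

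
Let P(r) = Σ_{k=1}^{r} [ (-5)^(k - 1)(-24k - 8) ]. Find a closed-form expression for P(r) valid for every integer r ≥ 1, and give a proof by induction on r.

P(r) = 2(-5)^r(2r + 1) - 2

We claim P(r) = 2(-5)^r(2r + 1) - 2 for all r ≥ 1.
Base step (r = 1): P(1) = -32, and the closed form gives -32. They agree.
Inductive step: assume the claim holds for r = k, so P(k) = 2(-5)^k(2k + 1) - 2.
Then P(k+1) = P(k) + ((-5)^k(-24k - 32)) = (2(-5)^k(2k + 1) - 2) + ((-5)^k(-24k - 32)).
Simplifying, P(k+1) = -20(-5)^k·k - 30(-5)^k - 2 = 2(-5)^(k+1)(2(k+1) + 1) - 2,
which is the closed form with r = k+1.
This completes the induction.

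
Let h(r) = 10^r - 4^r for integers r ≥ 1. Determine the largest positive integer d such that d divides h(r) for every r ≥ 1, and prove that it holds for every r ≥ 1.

Computing the first values: h(1) = 6 and h(2) = 84; gcd(6, 84) = 6, so d ≤ 6.
We prove 6 | 10^r - 4^r for all r ≥ 1 by induction on r.
Base step (r = 1): h(1) = 6 = 6·(1), so 6 | h(1).
Suppose the result is true for r = k, i.e. 6 | h(k). Then
10^{k+1} − 4^{k+1} = 10·10^k − 4·4^k = 10·(10^k − 4^k) + (6)·4^k. The first term is divisible by 6 by the inductive hypothesis, and the second term (6)·4^k is divisible by 6 since 6 | 6. Hence 6 | h(k+1).
This completes the induction.
Therefore the largest such d is 6.

d = 6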